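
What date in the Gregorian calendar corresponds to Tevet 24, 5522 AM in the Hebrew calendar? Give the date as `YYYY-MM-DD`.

1762-01-19

Both dates share Julian Day Number 2364636; in the Gregorian calendar that is 19 January 1762 CE.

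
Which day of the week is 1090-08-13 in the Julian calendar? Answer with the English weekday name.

Tuesday

In the proleptic Gregorian calendar this is 19 August 1090 (JDN 2119405).
JDN 2119405 mod 7 = 1, and JDN 0 was a Monday, so this is a Tuesday.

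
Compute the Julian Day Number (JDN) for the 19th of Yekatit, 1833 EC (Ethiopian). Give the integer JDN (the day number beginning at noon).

Equivalently 25 February 1841 (Gregorian).
JDN 2400001 is 17 November 1858 CE (Gregorian), MJD 0; the target day is −6474 days from there, so JDN = 2393527.

2393527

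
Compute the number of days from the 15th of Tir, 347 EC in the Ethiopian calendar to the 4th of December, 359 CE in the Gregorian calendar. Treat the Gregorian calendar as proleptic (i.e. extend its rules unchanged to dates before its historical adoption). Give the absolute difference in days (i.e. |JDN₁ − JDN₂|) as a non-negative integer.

First date → JDN 1850731; second date → JDN 1852519.
The interval is |1850731 − 1852519| = 1788 days.

1788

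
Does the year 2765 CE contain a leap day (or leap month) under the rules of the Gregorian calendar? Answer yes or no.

no

2765 is not divisible by 4, so it is a common year.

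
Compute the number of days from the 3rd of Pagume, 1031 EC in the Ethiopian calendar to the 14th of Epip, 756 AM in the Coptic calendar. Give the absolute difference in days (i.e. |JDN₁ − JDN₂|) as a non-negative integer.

JDN of the first date = 2100790.
JDN of the second date = 2101107.
|2101107 − 2100790| = 317.

317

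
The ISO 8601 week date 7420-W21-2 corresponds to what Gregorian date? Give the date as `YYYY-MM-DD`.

7420-05-23

ISO week 1 of 7420 is the week containing the first Thursday of 7420.
Week 21, day 2 (Tuesday) lands on 7420-05-23.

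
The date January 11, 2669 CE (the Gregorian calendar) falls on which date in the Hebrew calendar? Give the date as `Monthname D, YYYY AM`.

Tevet 16, 6429 AM

Both dates share Julian Day Number 2695903; in the Hebrew calendar that is 16 Tevet 6429 AM.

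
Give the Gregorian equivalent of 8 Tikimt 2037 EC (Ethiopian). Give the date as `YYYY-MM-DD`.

Both dates share Julian Day Number 2467907; in the Gregorian calendar that is 18 October 2044 CE.

2044-10-18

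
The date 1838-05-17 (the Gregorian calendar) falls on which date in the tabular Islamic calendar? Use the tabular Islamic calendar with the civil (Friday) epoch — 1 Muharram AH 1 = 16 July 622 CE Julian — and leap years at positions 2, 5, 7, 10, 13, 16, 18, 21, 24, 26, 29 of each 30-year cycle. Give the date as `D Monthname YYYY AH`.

Both dates share Julian Day Number 2392512; in the tabular Islamic calendar that is 22 Safar 1254 AH.

22 Safar 1254 AH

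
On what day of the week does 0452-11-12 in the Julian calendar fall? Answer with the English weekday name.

Wednesday

Equivalently 13 November 452 Gregorian, JDN 1886467.
JDN 1886467 mod 7 = 2, and JDN 0 was a Monday, so this is a Wednesday.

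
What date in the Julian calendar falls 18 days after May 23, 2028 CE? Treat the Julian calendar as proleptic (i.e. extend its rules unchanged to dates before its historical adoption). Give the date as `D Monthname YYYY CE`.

10 June 2028 CE

JDN of May 23, 2028 CE = 2461928.
2461928 + 18 = 2461946.
JDN 2461946 in the Julian calendar is 10 June 2028 CE.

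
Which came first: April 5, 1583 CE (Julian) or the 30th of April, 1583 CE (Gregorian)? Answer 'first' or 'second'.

first

The two dates have Julian Day Numbers 2299343 and 2299358 respectively.
Since 2299343 < 2299358, the first date comes first.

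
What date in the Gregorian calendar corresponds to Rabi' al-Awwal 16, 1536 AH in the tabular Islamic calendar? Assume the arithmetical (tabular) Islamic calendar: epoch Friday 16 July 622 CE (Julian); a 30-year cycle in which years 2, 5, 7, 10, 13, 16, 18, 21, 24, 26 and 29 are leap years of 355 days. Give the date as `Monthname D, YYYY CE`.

January 16, 2112 CE

Julian Day Number of the source date = 2492467.
Converting JDN 2492467 to the Gregorian calendar gives 16 January 2112 CE.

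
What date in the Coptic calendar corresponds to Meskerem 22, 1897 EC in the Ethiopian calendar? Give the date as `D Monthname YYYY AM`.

22 Thout 1621 AM

Both dates share Julian Day Number 2416756; in the Coptic calendar that is 22 Thout 1621 AM.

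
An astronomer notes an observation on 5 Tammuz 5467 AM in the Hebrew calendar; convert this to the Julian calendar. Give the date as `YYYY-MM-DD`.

The source date corresponds to 5 July 1707 in the Gregorian calendar (JDN 2344714).
That day falls on 24 June 1707 CE in the Julian calendar.

1707-06-24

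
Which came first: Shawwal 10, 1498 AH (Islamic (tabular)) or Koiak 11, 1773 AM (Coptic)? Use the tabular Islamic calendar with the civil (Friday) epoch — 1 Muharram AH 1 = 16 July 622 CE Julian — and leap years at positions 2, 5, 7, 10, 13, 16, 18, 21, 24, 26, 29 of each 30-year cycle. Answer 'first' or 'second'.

Converting both to JDN: 2479202 vs 2472353; the smaller is the second.

second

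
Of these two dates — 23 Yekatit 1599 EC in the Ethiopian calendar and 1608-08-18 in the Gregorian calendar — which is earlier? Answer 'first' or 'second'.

first

The two dates have Julian Day Numbers 2308062 and 2308600 respectively.
Since 2308062 < 2308600, the first date comes first.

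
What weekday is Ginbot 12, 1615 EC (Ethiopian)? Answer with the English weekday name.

Equivalently 17 May 1623 Gregorian, JDN 2313985.
JDN 2313985 mod 7 = 2, and JDN 0 was a Monday, so this is a Wednesday.

Wednesday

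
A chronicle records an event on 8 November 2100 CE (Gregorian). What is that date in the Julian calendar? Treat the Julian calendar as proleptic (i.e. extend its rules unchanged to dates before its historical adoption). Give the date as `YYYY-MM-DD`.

For dates in this range the Gregorian date is 14 days ahead of the Julian.
8 November 2100 Gregorian − 14 days → 25 October 2100 Julian.

2100-10-25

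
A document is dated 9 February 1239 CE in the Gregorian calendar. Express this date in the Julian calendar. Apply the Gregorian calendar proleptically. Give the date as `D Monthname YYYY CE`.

The Julian–Gregorian offset here is 7 days (Julian trailing).
9 February 1239 Gregorian − 7 days → 2 February 1239 Julian.

2 February 1239 CE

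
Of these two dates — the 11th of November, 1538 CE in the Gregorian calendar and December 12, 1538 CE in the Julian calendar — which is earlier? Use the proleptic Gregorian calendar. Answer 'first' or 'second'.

First date → JDN 2283117; second date → JDN 2283158.
JDN 2283117 < JDN 2283158, so the first date is earlier.

first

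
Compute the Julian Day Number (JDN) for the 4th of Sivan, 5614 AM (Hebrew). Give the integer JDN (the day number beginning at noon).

2398370

In the Gregorian calendar the same day is 31 May 1854.
JDN 2400001 is 17 November 1858 CE (Gregorian), MJD 0; the target day is −1631 days from there, so JDN = 2398370.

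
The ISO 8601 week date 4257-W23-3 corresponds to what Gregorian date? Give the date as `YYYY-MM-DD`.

4257-06-03

ISO week 1 of 4257 is the week containing the first Thursday of 4257.
Week 23, day 3 (Wednesday) lands on 4257-06-03.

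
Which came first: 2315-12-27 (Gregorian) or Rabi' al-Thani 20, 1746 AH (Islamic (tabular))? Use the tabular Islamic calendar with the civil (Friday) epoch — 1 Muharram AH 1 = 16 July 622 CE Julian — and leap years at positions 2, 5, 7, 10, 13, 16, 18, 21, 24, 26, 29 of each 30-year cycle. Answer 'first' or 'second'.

second

Converting both to JDN: 2566956 vs 2566918; the smaller is the second.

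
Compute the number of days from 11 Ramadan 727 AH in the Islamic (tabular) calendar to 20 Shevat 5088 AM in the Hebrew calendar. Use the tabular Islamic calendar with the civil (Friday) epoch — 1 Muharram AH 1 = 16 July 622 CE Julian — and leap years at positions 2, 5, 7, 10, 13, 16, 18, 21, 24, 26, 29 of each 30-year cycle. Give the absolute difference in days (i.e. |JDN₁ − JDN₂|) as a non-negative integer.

JDN of the first date = 2205956.
JDN of the second date = 2206141.
|2206141 − 2205956| = 185.

185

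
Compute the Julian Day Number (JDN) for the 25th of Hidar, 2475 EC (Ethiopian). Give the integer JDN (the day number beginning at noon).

2627933

Equivalently 7 December 2482 (Gregorian).
JDN 2299161 is 15 October 1582 CE (Gregorian); the target day is +328772 days from there, so JDN = 2627933.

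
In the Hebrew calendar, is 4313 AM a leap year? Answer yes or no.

Hebrew year 4313 is year 19 of its 19-year Metonic cycle; leap years are at positions 3, 6, 8, 11, 14, 17, 19, so it is a leap year (13 months).

yes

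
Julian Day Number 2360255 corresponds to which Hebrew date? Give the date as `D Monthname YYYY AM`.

The Gregorian equivalent of JDN 2360255 is 21 January 1750.
In the Hebrew calendar that day is 14 Shevat 5510 AM.

14 Shevat 5510 AM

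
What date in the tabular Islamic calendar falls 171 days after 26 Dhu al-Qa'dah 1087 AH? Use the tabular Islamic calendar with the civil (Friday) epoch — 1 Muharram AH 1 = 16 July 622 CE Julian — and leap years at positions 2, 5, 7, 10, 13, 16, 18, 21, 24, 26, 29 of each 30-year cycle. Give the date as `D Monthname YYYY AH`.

Counting 171 days forward from JDN 2333602 reaches JDN 2333773, which is 19 Jumada al-Awwal 1088 AH.

19 Jumada al-Awwal 1088 AH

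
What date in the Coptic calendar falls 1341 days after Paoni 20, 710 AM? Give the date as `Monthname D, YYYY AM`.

Meshir 20, 714 AM

JDN of Paoni 20, 710 AM = 2084281.
2084281 + 1341 = 2085622.
JDN 2085622 in the Coptic calendar is Meshir 20, 714 AM.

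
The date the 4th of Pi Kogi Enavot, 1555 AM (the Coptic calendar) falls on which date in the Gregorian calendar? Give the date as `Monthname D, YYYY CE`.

Julian Day Number of the source date = 2392991.
Converting JDN 2392991 to the Gregorian calendar gives 8 September 1839 CE.

September 8, 1839 CE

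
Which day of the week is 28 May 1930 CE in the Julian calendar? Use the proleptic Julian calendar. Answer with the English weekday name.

In the Gregorian calendar this is 10 June 1930 (JDN 2426138).
JDN 2426138 mod 7 = 1, and JDN 0 was a Monday, so this is a Tuesday.

Tuesday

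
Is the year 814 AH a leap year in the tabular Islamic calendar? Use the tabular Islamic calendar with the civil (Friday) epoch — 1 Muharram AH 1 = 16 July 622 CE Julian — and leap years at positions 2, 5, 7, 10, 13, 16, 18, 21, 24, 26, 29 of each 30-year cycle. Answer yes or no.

no

Year 814 AH is year 4 of its 30-year cycle; leap positions are 2, 5, 7, 10, 13, 16, 18, 21, 24, 26, 29, so it is a common year (354 days).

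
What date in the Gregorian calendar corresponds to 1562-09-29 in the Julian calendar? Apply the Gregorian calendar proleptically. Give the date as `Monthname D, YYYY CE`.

For dates in this range the Gregorian date is 10 days ahead of the Julian.
29 September 1562 Julian + 10 days → 9 October 1562 Gregorian.

October 9, 1562 CE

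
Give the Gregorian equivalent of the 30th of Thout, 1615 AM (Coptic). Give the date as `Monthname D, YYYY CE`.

Julian Day Number of the source date = 2414572.
Converting JDN 2414572 to the Gregorian calendar gives 9 October 1898 CE.

October 9, 1898 CE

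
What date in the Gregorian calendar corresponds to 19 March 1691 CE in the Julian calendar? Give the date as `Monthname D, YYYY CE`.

March 29, 1691 CE

For dates in this range the Gregorian date is 10 days ahead of the Julian.
19 March 1691 Julian + 10 days → 29 March 1691 Gregorian.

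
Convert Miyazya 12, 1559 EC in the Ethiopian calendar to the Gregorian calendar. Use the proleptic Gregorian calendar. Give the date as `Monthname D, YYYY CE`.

Julian Day Number of the source date = 2293501.
Converting JDN 2293501 to the Gregorian calendar gives 17 April 1567 CE.

April 17, 1567 CE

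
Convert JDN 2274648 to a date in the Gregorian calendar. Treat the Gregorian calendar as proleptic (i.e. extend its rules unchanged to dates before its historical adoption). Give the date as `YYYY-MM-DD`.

JDN 2451545 is 1 Jan 2000; 2274648 is −176897 days from there.

1515-09-04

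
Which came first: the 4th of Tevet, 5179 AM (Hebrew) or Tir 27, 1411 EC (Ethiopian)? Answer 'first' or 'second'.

first

First date → JDN 2239319; second date → JDN 2239369.
JDN 2239319 < JDN 2239369, so the first date is earlier.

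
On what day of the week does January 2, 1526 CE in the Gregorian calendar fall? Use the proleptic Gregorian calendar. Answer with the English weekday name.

Saturday

Since JDN mod 7 = 5 (0 = Monday), the day is Saturday.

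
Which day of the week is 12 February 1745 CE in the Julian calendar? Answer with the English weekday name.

Tuesday

This is JDN 2358462 (23 February 1745 Gregorian).
JDN 2358462 mod 7 = 1, and JDN 0 was a Monday, so this is a Tuesday.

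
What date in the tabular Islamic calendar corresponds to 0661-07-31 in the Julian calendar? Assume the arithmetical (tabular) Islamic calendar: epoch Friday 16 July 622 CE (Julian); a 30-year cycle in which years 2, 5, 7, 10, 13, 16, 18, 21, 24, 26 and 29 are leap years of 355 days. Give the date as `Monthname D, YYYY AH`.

Julian Day Number of the source date = 1962700.
Converting JDN 1962700 to the tabular Islamic calendar gives 27 Rabi' al-Awwal 41 AH.

Rabi' al-Awwal 27, 41 AH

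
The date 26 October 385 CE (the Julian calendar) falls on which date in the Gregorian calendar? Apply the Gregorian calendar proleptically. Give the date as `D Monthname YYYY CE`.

The Julian–Gregorian offset here is 1 day (Julian trailing).
26 October 385 Julian + 1 day → 27 October 385 Gregorian.

27 October 385 CE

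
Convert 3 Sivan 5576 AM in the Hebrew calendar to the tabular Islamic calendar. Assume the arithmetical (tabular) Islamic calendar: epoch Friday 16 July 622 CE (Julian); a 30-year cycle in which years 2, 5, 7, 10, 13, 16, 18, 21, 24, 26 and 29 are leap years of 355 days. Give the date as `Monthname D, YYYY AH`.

Julian Day Number of the source date = 2384490.
Converting JDN 2384490 to the tabular Islamic calendar gives 3 Rajab 1231 AH.

Rajab 3, 1231 AH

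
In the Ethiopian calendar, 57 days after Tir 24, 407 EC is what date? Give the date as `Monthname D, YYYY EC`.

Megabit 21, 407 EC

Counting 57 days forward from JDN 1872655 reaches JDN 1872712, which is Megabit 21, 407 EC.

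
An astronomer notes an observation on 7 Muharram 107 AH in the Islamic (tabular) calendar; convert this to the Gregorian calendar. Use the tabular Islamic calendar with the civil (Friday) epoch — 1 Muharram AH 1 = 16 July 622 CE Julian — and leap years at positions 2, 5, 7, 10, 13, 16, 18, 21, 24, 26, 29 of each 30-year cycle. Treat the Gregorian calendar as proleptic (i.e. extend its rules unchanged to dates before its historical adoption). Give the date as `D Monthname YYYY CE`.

29 May 725 CE

Julian Day Number of the source date = 1986009.
Converting JDN 1986009 to the Gregorian calendar gives 29 May 725 CE.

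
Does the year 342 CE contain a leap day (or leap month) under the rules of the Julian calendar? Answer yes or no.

no

342 mod 4 = 2, so it is a common year in the Julian calendar.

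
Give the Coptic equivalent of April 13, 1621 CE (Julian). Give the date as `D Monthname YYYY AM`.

Julian Day Number of the source date = 2313231.
Converting JDN 2313231 to the Coptic calendar gives 18 Parmouti 1337 AM.

18 Parmouti 1337 AM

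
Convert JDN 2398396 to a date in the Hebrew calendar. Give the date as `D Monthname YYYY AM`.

The Gregorian equivalent of JDN 2398396 is 26 June 1854.
In the Hebrew calendar that day is 30 Sivan 5614 AM.

30 Sivan 5614 AM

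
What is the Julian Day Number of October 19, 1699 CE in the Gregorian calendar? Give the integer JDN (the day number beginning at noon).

JDN 2299161 is 15 October 1582 CE (Gregorian); the target day is +42738 days from there, so JDN = 2341899.

2341899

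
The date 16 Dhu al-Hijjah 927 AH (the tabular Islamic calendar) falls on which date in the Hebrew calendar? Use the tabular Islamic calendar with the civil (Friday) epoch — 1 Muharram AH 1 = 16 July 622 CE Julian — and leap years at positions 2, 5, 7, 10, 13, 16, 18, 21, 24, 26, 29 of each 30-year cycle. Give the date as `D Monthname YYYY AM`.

17 Kislev 5282 AM

The source date corresponds to 27 November 1521 in the proleptic Gregorian calendar (JDN 2276924).
That day falls on 17 Kislev 5282 AM in the Hebrew calendar.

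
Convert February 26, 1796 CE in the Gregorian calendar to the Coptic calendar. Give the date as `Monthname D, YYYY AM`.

Both dates share Julian Day Number 2377092; in the Coptic calendar that is 20 Meshir 1512 AM.

Meshir 20, 1512 AM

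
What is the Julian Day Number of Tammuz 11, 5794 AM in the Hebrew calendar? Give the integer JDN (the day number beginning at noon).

2464142

In the Gregorian calendar the same day is 28 June 2034.
JDN 2299161 is 15 October 1582 CE (Gregorian); the target day is +164981 days from there, so JDN = 2464142.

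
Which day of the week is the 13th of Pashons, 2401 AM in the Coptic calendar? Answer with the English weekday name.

Equivalently 26 May 2685 Gregorian, JDN 2701882.
JDN 2701882 mod 7 = 1, and JDN 0 was a Monday, so this is a Tuesday.

Tuesday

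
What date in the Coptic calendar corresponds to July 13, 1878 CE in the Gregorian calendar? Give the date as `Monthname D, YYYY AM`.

Julian Day Number of the source date = 2407179.
Converting JDN 2407179 to the Coptic calendar gives 7 Epip 1594 AM.

Epip 7, 1594 AM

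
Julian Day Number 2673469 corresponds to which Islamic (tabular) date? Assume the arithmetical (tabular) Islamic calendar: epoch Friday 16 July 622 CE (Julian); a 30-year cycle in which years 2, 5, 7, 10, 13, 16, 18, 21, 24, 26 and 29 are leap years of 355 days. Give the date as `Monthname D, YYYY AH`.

Dhu al-Hijjah 25, 2046 AH

JDN 2673469 is 11 August 2607 in the Gregorian calendar.
In the tabular Islamic calendar that day is Dhu al-Hijjah 25, 2046 AH.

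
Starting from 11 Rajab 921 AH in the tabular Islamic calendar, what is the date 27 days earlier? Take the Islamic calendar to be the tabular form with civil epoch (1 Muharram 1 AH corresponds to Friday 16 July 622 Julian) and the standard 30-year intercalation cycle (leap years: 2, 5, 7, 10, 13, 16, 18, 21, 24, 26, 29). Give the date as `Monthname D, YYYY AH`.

Jumada al-Thani 13, 921 AH

Counting 27 days back from JDN 2274644 reaches JDN 2274617, which is Jumada al-Thani 13, 921 AH.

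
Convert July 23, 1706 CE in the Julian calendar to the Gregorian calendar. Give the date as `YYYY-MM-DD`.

For dates in this range the Gregorian date is 11 days ahead of the Julian.
23 July 1706 Julian + 11 days → 3 August 1706 Gregorian.

1706-08-03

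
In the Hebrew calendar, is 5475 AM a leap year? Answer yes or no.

Hebrew year 5475 is year 3 of its 19-year Metonic cycle; leap years are at positions 3, 6, 8, 11, 14, 17, 19, so it is a leap year (13 months).

yes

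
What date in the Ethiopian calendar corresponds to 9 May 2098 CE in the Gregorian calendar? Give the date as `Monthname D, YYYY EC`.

Julian Day Number of the source date = 2487468.
Converting JDN 2487468 to the Ethiopian calendar gives 1 Ginbot 2090 EC.

Ginbot 1, 2090 EC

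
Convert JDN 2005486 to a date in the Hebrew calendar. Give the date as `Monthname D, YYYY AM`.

The proleptic Gregorian equivalent of JDN 2005486 is 25 September 778.
In the Hebrew calendar that day is Tishrei 24, 4539 AM.

Tishrei 24, 4539 AM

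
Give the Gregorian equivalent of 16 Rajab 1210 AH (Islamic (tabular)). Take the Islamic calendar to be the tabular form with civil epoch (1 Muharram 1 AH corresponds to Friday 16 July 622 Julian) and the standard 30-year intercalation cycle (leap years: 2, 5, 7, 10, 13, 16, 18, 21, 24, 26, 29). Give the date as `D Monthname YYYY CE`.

Both dates share Julian Day Number 2377061; in the Gregorian calendar that is 26 January 1796 CE.

26 January 1796 CE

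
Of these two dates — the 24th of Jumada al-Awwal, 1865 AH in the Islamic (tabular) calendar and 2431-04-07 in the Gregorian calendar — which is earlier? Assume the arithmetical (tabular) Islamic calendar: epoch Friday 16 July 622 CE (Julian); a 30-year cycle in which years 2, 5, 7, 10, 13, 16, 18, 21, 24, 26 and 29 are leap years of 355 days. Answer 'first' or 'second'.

second

First date → JDN 2609120; second date → JDN 2609061.
JDN 2609061 < JDN 2609120, so the second date is earlier.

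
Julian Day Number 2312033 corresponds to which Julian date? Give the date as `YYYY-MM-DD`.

1618-01-01

The Gregorian equivalent of JDN 2312033 is 11 January 1618.
In the Julian calendar that day is 1618-01-01.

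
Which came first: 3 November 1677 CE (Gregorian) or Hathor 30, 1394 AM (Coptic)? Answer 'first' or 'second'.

first

Converting both to JDN: 2333879 vs 2333912; the smaller is the first.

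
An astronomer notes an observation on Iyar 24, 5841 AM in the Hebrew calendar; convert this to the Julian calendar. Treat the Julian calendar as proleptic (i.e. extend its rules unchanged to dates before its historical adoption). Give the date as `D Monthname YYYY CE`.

Both dates share Julian Day Number 2481283; in the Julian calendar that is 20 May 2081 CE.

20 May 2081 CE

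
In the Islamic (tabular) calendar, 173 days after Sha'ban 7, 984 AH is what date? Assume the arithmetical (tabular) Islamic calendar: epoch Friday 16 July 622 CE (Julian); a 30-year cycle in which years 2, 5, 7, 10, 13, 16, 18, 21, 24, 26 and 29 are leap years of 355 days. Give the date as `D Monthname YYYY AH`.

2 Safar 985 AH

Counting 173 days forward from JDN 2296995 reaches JDN 2297168, which is 2 Safar 985 AH.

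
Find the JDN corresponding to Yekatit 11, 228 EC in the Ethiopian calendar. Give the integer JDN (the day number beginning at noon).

In the proleptic Gregorian calendar the same day is 6 February 236.
JDN 2299161 is 15 October 1582 CE (Gregorian); the target day is −491868 days from there, so JDN = 1807293.

1807293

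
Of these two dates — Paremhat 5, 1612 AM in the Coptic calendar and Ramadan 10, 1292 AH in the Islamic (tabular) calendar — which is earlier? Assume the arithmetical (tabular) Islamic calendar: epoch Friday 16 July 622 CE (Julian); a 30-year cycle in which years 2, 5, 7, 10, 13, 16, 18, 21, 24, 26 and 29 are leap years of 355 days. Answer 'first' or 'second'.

Converting both to JDN: 2413632 vs 2406172; the smaller is the second.

second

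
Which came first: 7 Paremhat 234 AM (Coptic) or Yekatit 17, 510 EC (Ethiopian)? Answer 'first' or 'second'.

second

The two dates have Julian Day Numbers 1910319 and 1910299 respectively.
Since 1910299 < 1910319, the second date comes first.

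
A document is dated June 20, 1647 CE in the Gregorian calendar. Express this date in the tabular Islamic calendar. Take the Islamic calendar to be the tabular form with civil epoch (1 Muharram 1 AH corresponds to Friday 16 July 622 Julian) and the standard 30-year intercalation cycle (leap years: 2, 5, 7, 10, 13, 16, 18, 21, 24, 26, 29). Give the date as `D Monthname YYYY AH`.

Both dates share Julian Day Number 2322785; in the tabular Islamic calendar that is 17 Jumada al-Awwal 1057 AH.

17 Jumada al-Awwal 1057 AH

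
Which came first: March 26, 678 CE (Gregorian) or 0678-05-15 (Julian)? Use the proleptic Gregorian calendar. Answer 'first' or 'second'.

The two dates have Julian Day Numbers 1968779 and 1968832 respectively.
Since 1968779 < 1968832, the first date comes first.

first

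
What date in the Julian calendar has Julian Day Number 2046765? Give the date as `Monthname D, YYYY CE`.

September 27, 891 CE

JDN 2046765 is 1 October 891 in the proleptic Gregorian calendar.
In the Julian calendar that day is September 27, 891 CE.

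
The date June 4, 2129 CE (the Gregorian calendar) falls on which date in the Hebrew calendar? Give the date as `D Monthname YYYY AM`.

Both dates share Julian Day Number 2498816; in the Hebrew calendar that is 16 Sivan 5889 AM.

16 Sivan 5889 AM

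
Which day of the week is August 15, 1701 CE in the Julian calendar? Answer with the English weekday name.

Friday

This is JDN 2342575 (26 August 1701 Gregorian).
JDN 2342575 mod 7 = 4, and JDN 0 was a Monday, so this is a Friday.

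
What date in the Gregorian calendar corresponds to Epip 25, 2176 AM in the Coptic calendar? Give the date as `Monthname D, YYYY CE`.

Both dates share Julian Day Number 2619773; in the Gregorian calendar that is 4 August 2460 CE.

August 4, 2460 CE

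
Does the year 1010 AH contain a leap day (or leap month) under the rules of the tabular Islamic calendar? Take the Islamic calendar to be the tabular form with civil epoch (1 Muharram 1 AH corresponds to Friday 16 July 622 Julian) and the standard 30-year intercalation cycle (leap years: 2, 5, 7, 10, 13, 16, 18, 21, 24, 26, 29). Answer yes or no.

no

Year 1010 AH is year 20 of its 30-year cycle; leap positions are 2, 5, 7, 10, 13, 16, 18, 21, 24, 26, 29, so it is a common year (354 days).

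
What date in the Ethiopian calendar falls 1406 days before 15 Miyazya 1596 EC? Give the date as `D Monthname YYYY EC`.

10 Sene 1592 EC

Counting 1406 days back from JDN 2307019 reaches JDN 2305613, which is 10 Sene 1592 EC.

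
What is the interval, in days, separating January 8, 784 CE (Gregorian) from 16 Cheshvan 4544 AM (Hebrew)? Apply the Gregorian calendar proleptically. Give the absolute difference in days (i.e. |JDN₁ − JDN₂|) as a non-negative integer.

79

JDN of the first date = 2007417.
JDN of the second date = 2007338.
|2007338 − 2007417| = 79.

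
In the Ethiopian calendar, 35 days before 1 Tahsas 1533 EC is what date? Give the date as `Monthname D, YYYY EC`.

The starting date is JDN 2283874; 2283874 − 35 = 2283839.
JDN 2283839 corresponds to Tikimt 26, 1533 EC.

Tikimt 26, 1533 EC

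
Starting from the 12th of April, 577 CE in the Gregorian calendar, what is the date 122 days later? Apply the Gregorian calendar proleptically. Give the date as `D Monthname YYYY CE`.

12 August 577 CE

Counting 122 days forward from JDN 1931907 reaches JDN 1932029, which is 12 August 577 CE.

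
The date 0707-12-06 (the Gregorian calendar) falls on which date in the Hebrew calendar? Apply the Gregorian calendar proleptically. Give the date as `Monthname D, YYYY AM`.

Tevet 3, 4468 AM

Both dates share Julian Day Number 1979625; in the Hebrew calendar that is 3 Tevet 4468 AM.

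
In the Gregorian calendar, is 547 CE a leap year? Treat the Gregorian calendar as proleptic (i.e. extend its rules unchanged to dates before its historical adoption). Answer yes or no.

547 is not divisible by 4, so it is a common year.

no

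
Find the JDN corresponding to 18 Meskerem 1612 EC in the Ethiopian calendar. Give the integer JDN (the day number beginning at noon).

Equivalently 26 September 1619 (Gregorian).
JDN 2299161 is 15 October 1582 CE (Gregorian); the target day is +13495 days from there, so JDN = 2312656.

2312656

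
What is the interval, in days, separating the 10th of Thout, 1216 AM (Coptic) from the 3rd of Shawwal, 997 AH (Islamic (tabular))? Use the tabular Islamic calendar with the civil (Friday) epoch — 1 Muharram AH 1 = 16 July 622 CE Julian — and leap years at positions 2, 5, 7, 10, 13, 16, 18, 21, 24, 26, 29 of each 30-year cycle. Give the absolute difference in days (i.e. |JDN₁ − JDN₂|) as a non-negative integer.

32839

First date → JDN 2268818; second date → JDN 2301657.
The interval is |2268818 − 2301657| = 32839 days.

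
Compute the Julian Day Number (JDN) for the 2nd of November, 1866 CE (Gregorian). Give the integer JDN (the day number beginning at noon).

2402908

JDN 2451545 is 1 January 2000 CE (Gregorian); the target day is −48637 days from there, so JDN = 2402908.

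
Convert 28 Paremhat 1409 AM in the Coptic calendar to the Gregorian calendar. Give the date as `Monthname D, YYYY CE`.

April 3, 1693 CE

Julian Day Number of the source date = 2339509.
Converting JDN 2339509 to the Gregorian calendar gives 3 April 1693 CE.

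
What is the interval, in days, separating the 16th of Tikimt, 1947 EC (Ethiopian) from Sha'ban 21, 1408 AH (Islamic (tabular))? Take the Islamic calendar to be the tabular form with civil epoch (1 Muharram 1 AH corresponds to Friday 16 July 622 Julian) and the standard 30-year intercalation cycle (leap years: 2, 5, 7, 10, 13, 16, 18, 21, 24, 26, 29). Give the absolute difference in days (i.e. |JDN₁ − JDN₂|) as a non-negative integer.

JDN of the first date = 2435042.
JDN of the second date = 2447261.
|2447261 − 2435042| = 12219.

12219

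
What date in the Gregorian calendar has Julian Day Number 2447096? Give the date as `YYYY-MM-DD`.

JDN 2451545 is 1 Jan 2000; 2447096 is −4449 days from there.

1987-10-27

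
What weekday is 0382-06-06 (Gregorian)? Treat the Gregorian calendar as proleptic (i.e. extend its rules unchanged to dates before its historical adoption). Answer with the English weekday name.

1860739 ≡ 6 (mod 7); counting from Monday = 0 gives Sunday.

Sunday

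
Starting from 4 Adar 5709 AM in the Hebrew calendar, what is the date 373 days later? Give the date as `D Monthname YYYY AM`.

24 Adar 5710 AM

The starting date is JDN 2432981; 2432981 + 373 = 2433354.
JDN 2433354 corresponds to 24 Adar 5710 AM.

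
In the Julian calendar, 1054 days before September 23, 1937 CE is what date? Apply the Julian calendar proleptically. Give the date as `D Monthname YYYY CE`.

JDN of September 23, 1937 CE = 2428813.
2428813 − 1054 = 2427759.
JDN 2427759 in the Julian calendar is 4 November 1934 CE.

4 November 1934 CE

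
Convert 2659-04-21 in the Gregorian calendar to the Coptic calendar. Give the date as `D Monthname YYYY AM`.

Both dates share Julian Day Number 2692350; in the Coptic calendar that is 8 Parmouti 2375 AM.

8 Parmouti 2375 AM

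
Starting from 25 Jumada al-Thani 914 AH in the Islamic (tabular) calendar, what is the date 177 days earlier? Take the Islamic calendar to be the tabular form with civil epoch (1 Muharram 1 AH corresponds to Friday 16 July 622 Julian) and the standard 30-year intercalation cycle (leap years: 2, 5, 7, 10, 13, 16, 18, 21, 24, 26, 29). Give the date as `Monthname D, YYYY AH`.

Dhu al-Hijjah 26, 913 AH

JDN of 25 Jumada al-Thani 914 AH = 2272149.
2272149 − 177 = 2271972.
JDN 2271972 in the tabular Islamic calendar is Dhu al-Hijjah 26, 913 AH.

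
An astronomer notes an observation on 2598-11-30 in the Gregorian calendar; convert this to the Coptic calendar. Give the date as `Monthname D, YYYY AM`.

Both dates share Julian Day Number 2670294; in the Coptic calendar that is 17 Hathor 2315 AM.

Hathor 17, 2315 AM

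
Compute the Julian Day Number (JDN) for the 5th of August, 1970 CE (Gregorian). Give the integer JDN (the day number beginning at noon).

2440804

JDN 2400001 is 17 November 1858 CE (Gregorian), MJD 0; the target day is +40803 days from there, so JDN = 2440804.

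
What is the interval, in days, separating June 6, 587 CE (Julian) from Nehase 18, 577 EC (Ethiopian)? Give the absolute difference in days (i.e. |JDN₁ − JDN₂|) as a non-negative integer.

664

First date → JDN 1935616; second date → JDN 1934952.
The interval is |1935616 − 1934952| = 664 days.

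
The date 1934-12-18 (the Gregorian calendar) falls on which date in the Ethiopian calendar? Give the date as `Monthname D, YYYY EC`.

Tahsas 9, 1927 EC

Julian Day Number of the source date = 2427790.
Converting JDN 2427790 to the Ethiopian calendar gives 9 Tahsas 1927 EC.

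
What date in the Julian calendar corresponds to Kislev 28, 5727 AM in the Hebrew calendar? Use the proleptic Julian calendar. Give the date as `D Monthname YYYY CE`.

Both dates share Julian Day Number 2439471; in the Julian calendar that is 28 November 1966 CE.

28 November 1966 CE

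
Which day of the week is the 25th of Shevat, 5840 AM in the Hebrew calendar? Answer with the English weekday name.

Thursday

In the Gregorian calendar this is 15 February 2080 (JDN 2480810).
Since JDN mod 7 = 3 (0 = Monday), the day is Thursday.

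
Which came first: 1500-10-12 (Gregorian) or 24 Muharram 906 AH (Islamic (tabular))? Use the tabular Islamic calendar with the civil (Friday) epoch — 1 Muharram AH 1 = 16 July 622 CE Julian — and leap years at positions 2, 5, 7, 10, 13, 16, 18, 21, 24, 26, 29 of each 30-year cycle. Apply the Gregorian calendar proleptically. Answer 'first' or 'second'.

First date → JDN 2269208; second date → JDN 2269165.
JDN 2269165 < JDN 2269208, so the second date is earlier.

second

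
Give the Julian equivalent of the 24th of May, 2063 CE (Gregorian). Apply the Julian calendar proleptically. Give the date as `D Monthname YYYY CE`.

11 May 2063 CE

At this point the Julian calendar is 13 days behind the Gregorian.
24 May 2063 Gregorian − 13 days → 11 May 2063 Julian.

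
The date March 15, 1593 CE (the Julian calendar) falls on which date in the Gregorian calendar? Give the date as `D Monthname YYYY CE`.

The Julian–Gregorian offset here is 10 days (Julian trailing).
15 March 1593 Julian + 10 days → 25 March 1593 Gregorian.

25 March 1593 CE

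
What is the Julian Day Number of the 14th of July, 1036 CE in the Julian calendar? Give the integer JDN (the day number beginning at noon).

Equivalently 20 July 1036 (proleptic Gregorian).
JDN 2299161 is 15 October 1582 CE (Gregorian); the target day is −199509 days from there, so JDN = 2099652.

2099652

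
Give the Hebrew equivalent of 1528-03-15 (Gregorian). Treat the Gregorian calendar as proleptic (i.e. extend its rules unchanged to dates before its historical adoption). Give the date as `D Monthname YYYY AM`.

14 Adar II 5288 AM

Both dates share Julian Day Number 2279224; in the Hebrew calendar that is 14 Adar II 5288 AM.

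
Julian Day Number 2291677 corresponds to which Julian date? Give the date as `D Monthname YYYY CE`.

9 April 1562 CE

The proleptic Gregorian equivalent of JDN 2291677 is 19 April 1562.
In the Julian calendar that day is 9 April 1562 CE.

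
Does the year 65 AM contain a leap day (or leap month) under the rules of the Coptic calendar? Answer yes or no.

no

65 mod 4 = 1; in the Coptic calendar a year is leap when year mod 4 = 3, so it is a common year.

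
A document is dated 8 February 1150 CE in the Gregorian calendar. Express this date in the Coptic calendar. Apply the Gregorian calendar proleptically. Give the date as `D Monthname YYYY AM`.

7 Meshir 866 AM

Both dates share Julian Day Number 2141127; in the Coptic calendar that is 7 Meshir 866 AM.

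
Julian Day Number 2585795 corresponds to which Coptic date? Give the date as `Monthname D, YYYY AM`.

The Gregorian equivalent of JDN 2585795 is 26 July 2367.
In the Coptic calendar that day is Epip 16, 2083 AM.

Epip 16, 2083 AM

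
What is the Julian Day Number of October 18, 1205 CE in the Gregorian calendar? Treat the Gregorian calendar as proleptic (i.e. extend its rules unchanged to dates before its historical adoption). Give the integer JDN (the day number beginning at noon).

2161468

JDN 2400001 is 17 November 1858 CE (Gregorian), MJD 0; the target day is −238533 days from there, so JDN = 2161468.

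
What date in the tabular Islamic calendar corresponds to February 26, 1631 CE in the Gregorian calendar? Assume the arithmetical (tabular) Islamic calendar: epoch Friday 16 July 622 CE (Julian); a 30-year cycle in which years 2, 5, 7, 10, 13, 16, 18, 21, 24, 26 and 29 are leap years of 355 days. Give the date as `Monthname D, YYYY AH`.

Both dates share Julian Day Number 2316827; in the tabular Islamic calendar that is 24 Rajab 1040 AH.

Rajab 24, 1040 AH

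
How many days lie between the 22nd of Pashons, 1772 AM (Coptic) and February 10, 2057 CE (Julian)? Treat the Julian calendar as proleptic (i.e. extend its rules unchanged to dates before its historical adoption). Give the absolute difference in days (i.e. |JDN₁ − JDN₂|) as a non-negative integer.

269

JDN of the first date = 2472149.
JDN of the second date = 2472418.
|2472418 − 2472149| = 269.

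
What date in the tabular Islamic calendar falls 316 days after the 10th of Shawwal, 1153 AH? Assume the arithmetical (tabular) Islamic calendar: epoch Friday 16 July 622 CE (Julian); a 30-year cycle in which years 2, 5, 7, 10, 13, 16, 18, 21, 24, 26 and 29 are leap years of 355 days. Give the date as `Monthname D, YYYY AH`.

Ramadan 1, 1154 AH

JDN of the 10th of Shawwal, 1153 AH = 2356945.
2356945 + 316 = 2357261.
JDN 2357261 in the tabular Islamic calendar is Ramadan 1, 1154 AH.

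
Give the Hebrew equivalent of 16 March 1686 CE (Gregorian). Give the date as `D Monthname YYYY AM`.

20 Adar 5446 AM

Both dates share Julian Day Number 2336934; in the Hebrew calendar that is 20 Adar 5446 AM.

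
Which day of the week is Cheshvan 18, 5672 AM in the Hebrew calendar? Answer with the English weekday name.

Thursday

Equivalently 9 November 1911 Gregorian, JDN 2419350.
2419350 ≡ 3 (mod 7); counting from Monday = 0 gives Thursday.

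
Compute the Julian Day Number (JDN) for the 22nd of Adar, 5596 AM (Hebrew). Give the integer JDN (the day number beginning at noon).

2391715

In the Gregorian calendar the same day is 11 March 1836.
JDN 2400001 is 17 November 1858 CE (Gregorian), MJD 0; the target day is −8286 days from there, so JDN = 2391715.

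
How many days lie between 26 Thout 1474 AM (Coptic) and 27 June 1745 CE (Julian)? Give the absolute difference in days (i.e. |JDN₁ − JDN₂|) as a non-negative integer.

4471

JDN of the first date = 2363068.
JDN of the second date = 2358597.
|2358597 − 2363068| = 4471.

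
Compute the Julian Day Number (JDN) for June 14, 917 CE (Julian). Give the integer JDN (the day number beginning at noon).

In the proleptic Gregorian calendar the same day is 19 June 917.
JDN 2400001 is 17 November 1858 CE (Gregorian), MJD 0; the target day is −343844 days from there, so JDN = 2056157.

2056157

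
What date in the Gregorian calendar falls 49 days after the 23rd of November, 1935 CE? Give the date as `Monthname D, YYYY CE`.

JDN of the 23rd of November, 1935 CE = 2428130.
2428130 + 49 = 2428179.
JDN 2428179 in the Gregorian calendar is January 11, 1936 CE.

January 11, 1936 CE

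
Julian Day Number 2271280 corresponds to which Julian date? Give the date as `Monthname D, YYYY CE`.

June 5, 1506 CE

The proleptic Gregorian equivalent of JDN 2271280 is 15 June 1506.
In the Julian calendar that day is June 5, 1506 CE.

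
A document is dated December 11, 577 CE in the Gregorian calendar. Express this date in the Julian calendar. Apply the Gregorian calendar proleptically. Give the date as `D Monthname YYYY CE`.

9 December 577 CE

At this point the Julian calendar is 2 days behind the Gregorian.
11 December 577 Gregorian − 2 days → 9 December 577 Julian.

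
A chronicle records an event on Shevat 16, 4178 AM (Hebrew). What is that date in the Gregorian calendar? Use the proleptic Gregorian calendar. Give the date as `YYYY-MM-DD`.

Julian Day Number of the source date = 1873741.
Converting JDN 1873741 to the Gregorian calendar gives 10 January 418 CE.

0418-01-10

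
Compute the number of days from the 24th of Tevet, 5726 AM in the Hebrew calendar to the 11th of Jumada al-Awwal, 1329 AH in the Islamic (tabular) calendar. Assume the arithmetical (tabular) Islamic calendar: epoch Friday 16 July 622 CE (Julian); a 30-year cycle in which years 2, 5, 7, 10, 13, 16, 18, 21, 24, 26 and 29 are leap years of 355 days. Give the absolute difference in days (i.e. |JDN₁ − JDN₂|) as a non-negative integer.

First date → JDN 2439142; second date → JDN 2419167.
The interval is |2439142 − 2419167| = 19975 days.

19975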